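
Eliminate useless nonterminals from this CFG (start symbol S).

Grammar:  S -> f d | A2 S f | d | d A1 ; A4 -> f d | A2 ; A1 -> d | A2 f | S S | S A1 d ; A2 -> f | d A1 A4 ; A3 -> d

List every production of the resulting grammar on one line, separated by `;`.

S -> f d | A2 S f | d | d A1; A4 -> f d | A2; A1 -> d | A2 f | S S | S A1 d; A2 -> f | d A1 A4

Generating nonterminals: {A1, A2, A3, A4, S}.
Reachable from S after that: {A1, A2, A4, S}.
Removed useless symbols: {A3} and every production mentioning them.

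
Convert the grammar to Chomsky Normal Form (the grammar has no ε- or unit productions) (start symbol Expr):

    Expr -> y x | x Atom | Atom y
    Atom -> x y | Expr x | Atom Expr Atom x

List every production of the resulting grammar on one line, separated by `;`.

Introduce a nonterminal for each terminal appearing in a rule of length ≥ 2: X1 → y, X2 → x.
Binarize each right-hand side of length ≥ 3 by chaining fresh nonterminals (Y1, Y2, …): affected rules were Atom → Atom Expr Atom X2.

Expr -> X1 X2 | X2 Atom | Atom X1; Atom -> X2 X1 | Expr X2 | Atom Y1; X1 -> y; X2 -> x; Y1 -> Expr Y2; Y2 -> Atom X2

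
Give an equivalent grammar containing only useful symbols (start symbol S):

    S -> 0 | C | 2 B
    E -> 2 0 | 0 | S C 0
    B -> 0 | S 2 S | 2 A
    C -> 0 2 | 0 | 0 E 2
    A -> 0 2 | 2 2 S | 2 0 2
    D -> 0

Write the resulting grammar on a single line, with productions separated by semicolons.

Generating nonterminals: {A, B, C, D, E, S}.
Reachable from S after that: {A, B, C, E, S}.
Removed useless symbols: {D} and every production mentioning them.

S -> 0 | C | 2 B; E -> 2 0 | 0 | S C 0; B -> 0 | S 2 S | 2 A; C -> 0 2 | 0 | 0 E 2; A -> 0 2 | 2 2 S | 2 0 2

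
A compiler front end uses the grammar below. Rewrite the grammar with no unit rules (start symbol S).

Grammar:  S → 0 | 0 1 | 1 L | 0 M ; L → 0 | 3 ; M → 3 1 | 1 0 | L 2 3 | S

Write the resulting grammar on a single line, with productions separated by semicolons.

S → 0 | 0 1 | 1 L | 0 M; L → 0 | 3; M → 0 | 0 1 | 1 L | 0 M | 3 1 | 1 0 | L 2 3

Unit pairs: M ⇒* {S}.
For each unit pair (A, B), copy every non-unit production of B to A, then drop all unit productions.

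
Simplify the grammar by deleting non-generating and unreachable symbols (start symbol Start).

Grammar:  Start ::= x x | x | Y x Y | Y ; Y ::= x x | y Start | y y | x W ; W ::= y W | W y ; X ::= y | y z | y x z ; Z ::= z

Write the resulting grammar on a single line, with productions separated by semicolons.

Start ::= x x | x | Y x Y | Y; Y ::= x x | y Start | y y

Generating nonterminals: {Start, X, Y, Z}.
Reachable from Start after that: {Start, Y}.
Removed useless symbols: {W, X, Z} and every production mentioning them.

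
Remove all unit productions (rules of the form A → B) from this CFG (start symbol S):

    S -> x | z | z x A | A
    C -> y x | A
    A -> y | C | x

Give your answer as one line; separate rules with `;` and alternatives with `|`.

Unit pairs: A ⇒* {C}; C ⇒* {A}; S ⇒* {A, C}.
Replace each nonterminal's rules with the union of the non-unit rules of every nonterminal it unit-derives.

S -> y x | x | z | z x A | y; C -> y x | y | x; A -> y x | y | x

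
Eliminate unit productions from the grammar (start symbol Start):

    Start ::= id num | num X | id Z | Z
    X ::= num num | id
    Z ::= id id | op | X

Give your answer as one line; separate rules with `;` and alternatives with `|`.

Start ::= id id | op | id num | num X | id Z | num num | id; X ::= num num | id; Z ::= id id | op | num num | id

Unit pairs: Start ⇒* {X, Z}; Z ⇒* {X}.
Replace each nonterminal's rules with the union of the non-unit rules of every nonterminal it unit-derives.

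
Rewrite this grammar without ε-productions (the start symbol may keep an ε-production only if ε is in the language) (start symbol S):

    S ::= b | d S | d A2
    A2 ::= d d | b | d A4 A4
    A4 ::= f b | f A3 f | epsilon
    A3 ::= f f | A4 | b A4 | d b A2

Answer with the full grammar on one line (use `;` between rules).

S ::= b | d S | d A2; A2 ::= d d | b | d A4 A4 | d A4 | d; A4 ::= f b | f A3 f | f f; A3 ::= f f | A4 | b A4 | b | d b A2

The nullable symbols are {A3, A4}.
ε ∉ L(G), so no ε-production is kept.
For each production, add variants omitting each subset of nullable occurrences: A2 → d A4 A4 gives d A4 A4 | d A4 | d. A4 → f A3 f gives f A3 f | f f. A3 → b A4 gives b A4 | b.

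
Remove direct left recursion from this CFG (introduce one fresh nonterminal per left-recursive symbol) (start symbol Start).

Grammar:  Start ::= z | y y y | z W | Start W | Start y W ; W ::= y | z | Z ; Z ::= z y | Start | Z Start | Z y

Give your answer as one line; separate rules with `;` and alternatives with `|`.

Start ::= z Start1 | y y y Start1 | z W Start1; W ::= y | z | Z; Z ::= z y Z1 | Start Z1; Start1 ::= W Start1 | y W Start1 | ε; Z1 ::= Start Z1 | y Z1 | ε

Start, Z are directly left-recursive.
For Start: α = {W, y W}, β = {z, y y y, z W}. Rewrite as Start → β Start1 and Start1 → α Start1 | ε.
For Z: α = {Start, y}, β = {z y, Start}. Rewrite as Z → β Z1 and Z1 → α Z1 | ε.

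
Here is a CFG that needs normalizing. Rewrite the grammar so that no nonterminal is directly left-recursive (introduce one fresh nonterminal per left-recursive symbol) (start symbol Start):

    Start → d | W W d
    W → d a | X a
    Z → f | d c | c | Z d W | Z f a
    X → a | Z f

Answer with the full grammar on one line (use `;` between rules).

Start → d | W W d; W → d a | X a; Z → f Z1 | d c Z1 | c Z1; X → a | Z f; Z1 → d W Z1 | f a Z1 | epsilon

Left recursion appears on Z.
For Z: α = {d W, f a}, β = {f, d c, c}. Rewrite as Z → β Z1 and Z1 → α Z1 | ε.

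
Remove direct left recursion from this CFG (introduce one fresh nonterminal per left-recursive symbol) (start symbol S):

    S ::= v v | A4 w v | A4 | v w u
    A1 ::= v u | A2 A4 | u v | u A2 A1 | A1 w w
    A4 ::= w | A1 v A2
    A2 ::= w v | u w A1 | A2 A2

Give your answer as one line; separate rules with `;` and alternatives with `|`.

S ::= v v | A4 w v | A4 | v w u; A1 ::= v u A1' | A2 A4 A1' | u v A1' | u A2 A1 A1'; A4 ::= w | A1 v A2; A2 ::= w v A2' | u w A1 A2'; A1' ::= w w A1' | ε; A2' ::= A2 A2' | ε

A1, A2 are directly left-recursive.
For A1: α = {w w}, β = {v u, A2 A4, u v, u A2 A1}. Rewrite as A1 → β A1' and A1' → α A1' | ε.
For A2: α = {A2}, β = {w v, u w A1}. Rewrite as A2 → β A2' and A2' → α A2' | ε.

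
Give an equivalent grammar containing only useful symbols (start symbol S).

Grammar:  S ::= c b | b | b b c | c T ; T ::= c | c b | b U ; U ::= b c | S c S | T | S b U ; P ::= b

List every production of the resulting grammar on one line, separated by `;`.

Generating nonterminals: {P, S, T, U}.
Reachable from S after that: {S, T, U}.
Removed useless symbols: {P} and every production mentioning them.

S ::= c b | b | b b c | c T; T ::= c | c b | b U; U ::= b c | S c S | T | S b U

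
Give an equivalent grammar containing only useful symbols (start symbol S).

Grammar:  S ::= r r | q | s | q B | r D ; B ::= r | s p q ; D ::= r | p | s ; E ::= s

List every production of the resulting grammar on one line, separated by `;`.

S ::= r r | q | s | q B | r D; B ::= r | s p q; D ::= r | p | s

Generating nonterminals: {B, D, E, S}.
Reachable from S after that: {B, D, S}.
Removed useless symbols: {E} and every production mentioning them.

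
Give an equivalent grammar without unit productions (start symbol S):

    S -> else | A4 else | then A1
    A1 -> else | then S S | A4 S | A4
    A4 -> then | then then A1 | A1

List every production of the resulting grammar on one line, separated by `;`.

Unit pairs: A1 ⇒* {A4}; A4 ⇒* {A1}.
For each unit pair (A, B), copy every non-unit production of B to A, then drop all unit productions.

S -> else | A4 else | then A1; A1 -> then | then then A1 | else | then S S | A4 S; A4 -> then | then then A1 | else | then S S | A4 S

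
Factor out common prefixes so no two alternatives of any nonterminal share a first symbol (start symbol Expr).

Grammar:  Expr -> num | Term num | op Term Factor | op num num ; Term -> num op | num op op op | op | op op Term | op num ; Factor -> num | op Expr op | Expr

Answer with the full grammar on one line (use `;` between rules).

Expr -> num | Term num | op Expr1; Term -> op Term1 | num op Term2; Factor -> num | op Expr op | Expr; Expr1 -> Term Factor | num num; Term1 -> eps | op Term | num; Term2 -> eps | op op

Expr has alternatives sharing prefix 'op': factor to Expr → op Expr1 with Expr1 → Term Factor | num num.
Term has alternatives sharing prefix 'op': factor to Term → op Term1 with Term1 → ε | op Term | num.
Term has alternatives sharing prefix 'num op': factor to Term → num op Term2 with Term2 → ε | op op.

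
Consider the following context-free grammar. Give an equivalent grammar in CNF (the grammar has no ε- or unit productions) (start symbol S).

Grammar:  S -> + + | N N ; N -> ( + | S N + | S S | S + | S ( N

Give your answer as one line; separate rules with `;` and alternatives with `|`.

S -> X1 X1 | N N; N -> X2 X1 | S Y1 | S S | S X1 | S Y2; X1 -> +; X2 -> (; Y1 -> N X1; Y2 -> X2 N

Introduce a nonterminal for each terminal appearing in a rule of length ≥ 2: X1 → +, X2 → (.
Binarize each right-hand side of length ≥ 3 by chaining fresh nonterminals (Y1, Y2, …): affected rules were N → S N X1; N → S X2 N.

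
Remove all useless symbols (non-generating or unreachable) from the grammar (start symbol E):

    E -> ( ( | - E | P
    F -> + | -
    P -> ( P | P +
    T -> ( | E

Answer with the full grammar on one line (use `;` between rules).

Generating nonterminals: {E, F, T}.
Reachable from E after that: {E}.
Removed useless symbols: {F, P, T} and every production mentioning them.

E -> ( ( | - E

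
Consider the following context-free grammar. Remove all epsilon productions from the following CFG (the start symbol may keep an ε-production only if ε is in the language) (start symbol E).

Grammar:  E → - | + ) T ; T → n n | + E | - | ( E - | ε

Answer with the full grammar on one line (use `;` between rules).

E → - | + ) T | + ); T → n n | + E | - | ( E -

The nullable symbols are {T}.
ε ∉ L(G), so no ε-production is kept.
For each production, add variants omitting each subset of nullable occurrences: E → + ) T gives + ) T | + ).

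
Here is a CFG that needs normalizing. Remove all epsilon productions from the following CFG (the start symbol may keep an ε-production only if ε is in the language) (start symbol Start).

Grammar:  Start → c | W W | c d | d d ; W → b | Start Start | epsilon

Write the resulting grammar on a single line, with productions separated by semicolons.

Start → c | W W | W | c d | d d | ε; W → b | Start Start | Start

The nullable symbols are {Start, W}.
ε ∈ L(G) since Start is nullable, so keep Start → ε.
Add the nullable-subset variants: Start → W W gives W W | W. W → Start Start gives Start Start | Start.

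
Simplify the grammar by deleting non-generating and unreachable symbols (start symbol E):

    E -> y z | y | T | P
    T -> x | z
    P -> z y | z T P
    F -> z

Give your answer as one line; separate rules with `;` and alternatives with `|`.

Generating nonterminals: {E, F, P, T}.
Reachable from E after that: {E, P, T}.
Removed useless symbols: {F} and every production mentioning them.

E -> y z | y | T | P; T -> x | z; P -> z y | z T P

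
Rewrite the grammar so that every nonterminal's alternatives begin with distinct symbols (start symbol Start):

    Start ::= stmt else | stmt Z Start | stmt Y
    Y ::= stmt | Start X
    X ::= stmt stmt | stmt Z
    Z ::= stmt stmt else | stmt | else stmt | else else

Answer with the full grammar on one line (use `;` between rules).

Start has alternatives sharing prefix 'stmt': factor to Start → stmt Start1 with Start1 → else | Z Start | Y.
X has alternatives sharing prefix 'stmt': factor to X → stmt X1 with X1 → stmt | Z.
Z has alternatives sharing prefix 'stmt': factor to Z → stmt Z1 with Z1 → stmt else | ε.
Z has alternatives sharing prefix 'else': factor to Z → else Z2 with Z2 → stmt | else.

Start ::= stmt Start1; Y ::= stmt | Start X; X ::= stmt X1; Z ::= stmt Z1 | else Z2; Start1 ::= else | Z Start | Y; X1 ::= stmt | Z; Z1 ::= stmt else | ε; Z2 ::= stmt | else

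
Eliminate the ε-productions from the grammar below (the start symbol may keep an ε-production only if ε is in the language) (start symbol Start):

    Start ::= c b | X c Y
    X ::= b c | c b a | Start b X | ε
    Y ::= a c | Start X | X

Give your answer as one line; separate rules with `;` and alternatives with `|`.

Start ::= c b | X c Y | X c | c Y | c; X ::= b c | c b a | Start b X | Start b; Y ::= a c | Start X | Start | X

Nullable set = {X, Y}.
ε ∉ L(G), so no ε-production is kept.
Expand every rule over subsets of its nullable positions: Start → X c Y gives X c Y | X c | c Y | c. X → Start b X gives Start b X | Start b. Y → Start X gives Start X | Start.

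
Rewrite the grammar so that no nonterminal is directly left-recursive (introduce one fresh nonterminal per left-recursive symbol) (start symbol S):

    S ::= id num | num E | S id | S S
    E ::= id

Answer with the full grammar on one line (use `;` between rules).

S ::= id num S' | num E S'; E ::= id; S' ::= id S' | S S' | ε

Left recursion appears on S.
For S: α = {id, S}, β = {id num, num E}. Rewrite as S → β S' and S' → α S' | ε.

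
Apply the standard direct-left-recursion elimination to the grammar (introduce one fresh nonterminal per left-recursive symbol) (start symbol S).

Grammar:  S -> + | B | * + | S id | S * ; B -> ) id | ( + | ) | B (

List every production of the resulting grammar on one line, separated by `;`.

S -> + S' | B S' | * + S'; B -> ) id B' | ( + B' | ) B'; S' -> id S' | * S' | ε; B' -> ( B' | ε

Left recursion appears on S, B.
For S: α = {id, *}, β = {+, B, * +}. Rewrite as S → β S' and S' → α S' | ε.
For B: α = {(}, β = {) id, ( +, )}. Rewrite as B → β B' and B' → α B' | ε.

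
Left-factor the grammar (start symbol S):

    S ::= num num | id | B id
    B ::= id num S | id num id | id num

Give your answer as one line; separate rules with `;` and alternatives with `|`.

B has alternatives sharing prefix 'id num': factor to B → id num B' with B' → S | id | ε.

S ::= num num | id | B id; B ::= id num B'; B' ::= S | id | ε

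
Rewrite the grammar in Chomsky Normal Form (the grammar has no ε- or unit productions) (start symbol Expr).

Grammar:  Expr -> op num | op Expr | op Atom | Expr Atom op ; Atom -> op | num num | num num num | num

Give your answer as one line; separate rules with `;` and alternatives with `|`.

Expr -> X1 X2 | X1 Expr | X1 Atom | Expr Y1; Atom -> op | X2 X2 | X2 Y2 | num; X1 -> op; X2 -> num; Y1 -> Atom X1; Y2 -> X2 X2

Introduce a nonterminal for each terminal appearing in a rule of length ≥ 2: X1 → op, X2 → num.
Binarize each right-hand side of length ≥ 3 by chaining fresh nonterminals (Y1, Y2, …): affected rules were Expr → Expr Atom X1; Atom → X2 X2 X2.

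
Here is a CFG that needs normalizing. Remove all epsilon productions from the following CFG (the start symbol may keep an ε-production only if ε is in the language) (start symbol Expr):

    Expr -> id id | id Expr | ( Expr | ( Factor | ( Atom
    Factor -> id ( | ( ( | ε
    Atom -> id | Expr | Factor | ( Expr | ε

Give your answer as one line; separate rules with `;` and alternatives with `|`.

Nullable nonterminals: {Atom, Factor}.
ε ∉ L(G), so no ε-production is kept.
For each production, add variants omitting each subset of nullable occurrences: Expr → ( Factor gives ( Factor | (.

Expr -> id id | id Expr | ( Expr | ( Factor | ( | ( Atom; Factor -> id ( | ( (; Atom -> id | Expr | Factor | ( Expr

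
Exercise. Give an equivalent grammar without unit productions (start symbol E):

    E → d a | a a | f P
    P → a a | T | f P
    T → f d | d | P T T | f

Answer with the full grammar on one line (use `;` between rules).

Unit pairs: P ⇒* {T}.
For every A with A ⇒* B via unit rules, add B's non-unit alternatives to A; then delete every rule of the form X → Y.

E → d a | a a | f P; P → a a | f P | f d | d | P T T | f; T → f d | d | P T T | f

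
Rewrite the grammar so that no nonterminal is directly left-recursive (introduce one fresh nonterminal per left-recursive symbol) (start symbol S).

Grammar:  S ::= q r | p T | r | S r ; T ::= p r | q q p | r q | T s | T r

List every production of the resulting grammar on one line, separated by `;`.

Directly left-recursive nonterminals: S, T.
For S: α = {r}, β = {q r, p T, r}. Rewrite as S → β S' and S' → α S' | ε.
For T: α = {s, r}, β = {p r, q q p, r q}. Rewrite as T → β T' and T' → α T' | ε.

S ::= q r S' | p T S' | r S'; T ::= p r T' | q q p T' | r q T'; S' ::= r S' | epsilon; T' ::= s T' | r T' | epsilon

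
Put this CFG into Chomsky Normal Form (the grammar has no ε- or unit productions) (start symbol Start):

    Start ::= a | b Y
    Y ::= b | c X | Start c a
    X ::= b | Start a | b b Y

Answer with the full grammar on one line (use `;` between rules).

Start ::= a | X1 Y; Y ::= b | X2 X | Start Y1; X ::= b | Start X3 | X1 Y2; X1 ::= b; X2 ::= c; X3 ::= a; Y1 ::= X2 X3; Y2 ::= X1 Y

Introduce a nonterminal for each terminal appearing in a rule of length ≥ 2: X1 → b, X2 → c, X3 → a.
Binarize each right-hand side of length ≥ 3 by chaining fresh nonterminals (Y1, Y2, …): affected rules were Y → Start X2 X3; X → X1 X1 Y.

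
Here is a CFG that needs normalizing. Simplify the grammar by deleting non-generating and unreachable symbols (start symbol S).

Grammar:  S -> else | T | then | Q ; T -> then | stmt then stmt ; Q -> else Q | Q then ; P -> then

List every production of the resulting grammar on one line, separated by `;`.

Generating nonterminals: {P, S, T}.
Reachable from S after that: {S, T}.
Removed useless symbols: {P, Q} and every production mentioning them.

S -> else | T | then; T -> then | stmt then stmt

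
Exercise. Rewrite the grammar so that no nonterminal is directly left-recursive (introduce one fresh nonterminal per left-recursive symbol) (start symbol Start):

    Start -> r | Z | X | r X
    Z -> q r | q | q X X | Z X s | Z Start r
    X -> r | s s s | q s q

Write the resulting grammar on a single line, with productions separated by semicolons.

Z is directly left-recursive.
For Z: α = {X s, Start r}, β = {q r, q, q X X}. Rewrite as Z → β Z1 and Z1 → α Z1 | ε.

Start -> r | Z | X | r X; Z -> q r Z1 | q Z1 | q X X Z1; X -> r | s s s | q s q; Z1 -> X s Z1 | Start r Z1 | epsilon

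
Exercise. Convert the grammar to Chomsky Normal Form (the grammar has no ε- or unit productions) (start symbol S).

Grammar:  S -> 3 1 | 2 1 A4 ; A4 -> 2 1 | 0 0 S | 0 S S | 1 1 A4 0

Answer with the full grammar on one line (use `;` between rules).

Introduce a nonterminal for each terminal appearing in a rule of length ≥ 2: X1 → 3, X2 → 1, X3 → 2, X4 → 0.
Binarize each right-hand side of length ≥ 3 by chaining fresh nonterminals (Y1, Y2, …): affected rules were S → X3 X2 A4; A4 → X4 X4 S; A4 → X4 S S; A4 → X2 X2 A4 X4.

S -> X1 X2 | X3 Y1; A4 -> X3 X2 | X4 Y2 | X4 Y3 | X2 Y4; X1 -> 3; X2 -> 1; X3 -> 2; X4 -> 0; Y1 -> X2 A4; Y2 -> X4 S; Y3 -> S S; Y4 -> X2 Y5; Y5 -> A4 X4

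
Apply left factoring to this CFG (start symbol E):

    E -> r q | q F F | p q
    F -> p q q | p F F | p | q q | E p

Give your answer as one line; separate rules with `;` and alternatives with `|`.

E -> r q | q F F | p q; F -> q q | E p | p F'; F' -> q q | F F | ε

F has alternatives sharing prefix 'p': factor to F → p F' with F' → q q | F F | ε.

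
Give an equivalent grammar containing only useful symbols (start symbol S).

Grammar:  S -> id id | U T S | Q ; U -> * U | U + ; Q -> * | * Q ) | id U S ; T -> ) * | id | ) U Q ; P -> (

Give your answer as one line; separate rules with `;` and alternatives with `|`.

Generating nonterminals: {P, Q, S, T}.
Reachable from S after that: {Q, S}.
Removed useless symbols: {P, T, U} and every production mentioning them.

S -> id id | Q; Q -> * | * Q )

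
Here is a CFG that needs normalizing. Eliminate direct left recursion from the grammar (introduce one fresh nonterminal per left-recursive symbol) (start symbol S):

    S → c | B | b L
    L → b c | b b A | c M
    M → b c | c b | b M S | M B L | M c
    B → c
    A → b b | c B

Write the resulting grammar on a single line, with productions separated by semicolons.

S → c | B | b L; L → b c | b b A | c M; M → b c M' | c b M' | b M S M'; B → c; A → b b | c B; M' → B L M' | c M' | ε

Left recursion appears on M.
For M: α = {B L, c}, β = {b c, c b, b M S}. Rewrite as M → β M' and M' → α M' | ε.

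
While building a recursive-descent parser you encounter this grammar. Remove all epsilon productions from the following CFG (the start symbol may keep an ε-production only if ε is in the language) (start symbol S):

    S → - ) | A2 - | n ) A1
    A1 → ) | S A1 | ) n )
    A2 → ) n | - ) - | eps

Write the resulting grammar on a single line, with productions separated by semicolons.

S → - ) | A2 - | - | n ) A1; A1 → ) | S A1 | ) n ); A2 → ) n | - ) -

The nullable symbols are {A2}.
ε ∉ L(G), so no ε-production is kept.
For each production, add variants omitting each subset of nullable occurrences: S → A2 - gives A2 - | -.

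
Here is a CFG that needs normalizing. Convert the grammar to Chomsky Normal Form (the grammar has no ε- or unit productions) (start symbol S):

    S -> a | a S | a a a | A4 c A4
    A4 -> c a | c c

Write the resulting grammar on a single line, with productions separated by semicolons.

Introduce a nonterminal for each terminal appearing in a rule of length ≥ 2: X1 → a, X2 → c.
Binarize each right-hand side of length ≥ 3 by chaining fresh nonterminals (Y1, Y2, …): affected rules were S → X1 X1 X1; S → A4 X2 A4.

S -> a | X1 S | X1 Y1 | A4 Y2; A4 -> X2 X1 | X2 X2; X1 -> a; X2 -> c; Y1 -> X1 X1; Y2 -> X2 A4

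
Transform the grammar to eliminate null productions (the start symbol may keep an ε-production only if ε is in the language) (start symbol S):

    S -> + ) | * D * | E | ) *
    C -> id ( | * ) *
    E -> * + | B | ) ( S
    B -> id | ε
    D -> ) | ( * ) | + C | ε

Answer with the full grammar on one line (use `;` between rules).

Nullable set = {B, D, E, S}.
ε ∈ L(G) since S is nullable, so keep S → ε.
Expand every rule over subsets of its nullable positions: S → * D * gives * D * | * *. E → ) ( S gives ) ( S | ) (.

S -> + ) | * D * | * * | E | ) * | ε; C -> id ( | * ) *; E -> * + | B | ) ( S | ) (; B -> id; D -> ) | ( * ) | + C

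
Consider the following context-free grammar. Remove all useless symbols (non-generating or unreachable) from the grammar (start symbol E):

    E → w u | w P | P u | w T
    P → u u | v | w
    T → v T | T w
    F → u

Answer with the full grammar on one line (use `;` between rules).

E → w u | w P | P u; P → u u | v | w

Generating nonterminals: {E, F, P}.
Reachable from E after that: {E, P}.
Removed useless symbols: {F, T} and every production mentioning them.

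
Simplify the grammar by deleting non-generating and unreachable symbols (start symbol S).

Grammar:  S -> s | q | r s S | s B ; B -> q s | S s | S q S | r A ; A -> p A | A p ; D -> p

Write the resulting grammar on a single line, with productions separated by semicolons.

S -> s | q | r s S | s B; B -> q s | S s | S q S

Generating nonterminals: {B, D, S}.
Reachable from S after that: {B, S}.
Removed useless symbols: {A, D} and every production mentioning them.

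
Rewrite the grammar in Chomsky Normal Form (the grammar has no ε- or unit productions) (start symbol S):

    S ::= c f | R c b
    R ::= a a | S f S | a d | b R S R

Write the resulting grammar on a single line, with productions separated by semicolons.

S ::= X1 X2 | R Y1; R ::= X4 X4 | S Y2 | X4 X5 | X3 Y3; X1 ::= c; X2 ::= f; X3 ::= b; X4 ::= a; X5 ::= d; Y1 ::= X1 X3; Y2 ::= X2 S; Y3 ::= R Y4; Y4 ::= S R

Introduce a nonterminal for each terminal appearing in a rule of length ≥ 2: X1 → c, X2 → f, X3 → b, X4 → a, X5 → d.
Binarize each right-hand side of length ≥ 3 by chaining fresh nonterminals (Y1, Y2, …): affected rules were S → R X1 X3; R → S X2 S; R → X3 R S R.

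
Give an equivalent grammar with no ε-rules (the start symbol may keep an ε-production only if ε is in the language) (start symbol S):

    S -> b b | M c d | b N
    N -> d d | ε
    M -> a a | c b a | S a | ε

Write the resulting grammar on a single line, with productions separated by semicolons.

S -> b b | M c d | c d | b N | b; N -> d d; M -> a a | c b a | S a

The nullable symbols are {M, N}.
ε ∉ L(G), so no ε-production is kept.
For each production, add variants omitting each subset of nullable occurrences: S → M c d gives M c d | c d. S → b N gives b N | b.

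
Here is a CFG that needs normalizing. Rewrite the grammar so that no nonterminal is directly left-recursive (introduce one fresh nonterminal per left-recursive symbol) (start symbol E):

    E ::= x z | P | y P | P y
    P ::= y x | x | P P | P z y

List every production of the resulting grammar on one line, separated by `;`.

P is directly left-recursive.
For P: α = {P, z y}, β = {y x, x}. Rewrite as P → β P' and P' → α P' | ε.

E ::= x z | P | y P | P y; P ::= y x P' | x P'; P' ::= P P' | z y P' | ε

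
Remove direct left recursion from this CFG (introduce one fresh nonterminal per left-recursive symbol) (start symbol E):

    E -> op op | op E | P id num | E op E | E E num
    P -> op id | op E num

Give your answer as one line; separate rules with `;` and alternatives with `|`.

E -> op op E' | op E E' | P id num E'; P -> op id | op E num; E' -> op E E' | E num E' | ε

Directly left-recursive nonterminal: E.
For E: α = {op E, E num}, β = {op op, op E, P id num}. Rewrite as E → β E' and E' → α E' | ε.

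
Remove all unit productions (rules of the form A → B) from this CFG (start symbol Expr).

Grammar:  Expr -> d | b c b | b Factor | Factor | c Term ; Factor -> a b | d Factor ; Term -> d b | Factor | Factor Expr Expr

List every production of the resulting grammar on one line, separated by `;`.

Unit pairs: Expr ⇒* {Factor}; Term ⇒* {Factor}.
For every A with A ⇒* B via unit rules, add B's non-unit alternatives to A; then delete every rule of the form X → Y.

Expr -> a b | d Factor | d | b c b | b Factor | c Term; Factor -> a b | d Factor; Term -> d b | Factor Expr Expr | a b | d Factor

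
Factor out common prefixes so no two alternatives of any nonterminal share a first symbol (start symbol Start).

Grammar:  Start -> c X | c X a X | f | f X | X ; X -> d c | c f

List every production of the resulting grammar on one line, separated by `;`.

Start has alternatives sharing prefix 'c X': factor to Start → c X Start1 with Start1 → ε | a X.
Start has alternatives sharing prefix 'f': factor to Start → f Start2 with Start2 → ε | X.

Start -> X | c X Start1 | f Start2; X -> d c | c f; Start1 -> ε | a X; Start2 -> ε | X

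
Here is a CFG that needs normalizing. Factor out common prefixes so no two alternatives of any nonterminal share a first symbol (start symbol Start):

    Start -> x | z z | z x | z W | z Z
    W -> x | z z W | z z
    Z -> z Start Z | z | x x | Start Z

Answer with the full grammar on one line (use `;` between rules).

Start -> x | z Start1; W -> x | z z W1; Z -> x x | Start Z | z Z1; Start1 -> z | x | W | Z; W1 -> W | ε; Z1 -> Start Z | ε

Start has alternatives sharing prefix 'z': factor to Start → z Start1 with Start1 → z | x | W | Z.
W has alternatives sharing prefix 'z z': factor to W → z z W1 with W1 → W | ε.
Z has alternatives sharing prefix 'z': factor to Z → z Z1 with Z1 → Start Z | ε.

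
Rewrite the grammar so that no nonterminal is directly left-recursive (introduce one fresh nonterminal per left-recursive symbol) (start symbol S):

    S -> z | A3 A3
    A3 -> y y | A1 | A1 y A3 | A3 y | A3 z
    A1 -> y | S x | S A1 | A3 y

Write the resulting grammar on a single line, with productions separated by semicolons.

S -> z | A3 A3; A3 -> y y A3' | A1 A3' | A1 y A3 A3'; A1 -> y | S x | S A1 | A3 y; A3' -> y A3' | z A3' | eps

Directly left-recursive nonterminal: A3.
For A3: α = {y, z}, β = {y y, A1, A1 y A3}. Rewrite as A3 → β A3' and A3' → α A3' | ε.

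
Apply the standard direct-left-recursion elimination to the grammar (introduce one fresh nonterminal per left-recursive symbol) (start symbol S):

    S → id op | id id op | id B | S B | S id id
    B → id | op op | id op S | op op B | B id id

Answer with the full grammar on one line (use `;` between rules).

S, B are directly left-recursive.
For S: α = {B, id id}, β = {id op, id id op, id B}. Rewrite as S → β S' and S' → α S' | ε.
For B: α = {id id}, β = {id, op op, id op S, op op B}. Rewrite as B → β B' and B' → α B' | ε.

S → id op S' | id id op S' | id B S'; B → id B' | op op B' | id op S B' | op op B B'; S' → B S' | id id S' | epsilon; B' → id id B' | epsilon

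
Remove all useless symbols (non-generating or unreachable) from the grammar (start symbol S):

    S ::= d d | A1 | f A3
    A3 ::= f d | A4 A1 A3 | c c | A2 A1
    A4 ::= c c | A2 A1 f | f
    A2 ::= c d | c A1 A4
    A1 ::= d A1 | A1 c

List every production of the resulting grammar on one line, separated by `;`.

S ::= d d | f A3; A3 ::= f d | c c

Generating nonterminals: {A2, A3, A4, S}.
Reachable from S after that: {A3, S}.
Removed useless symbols: {A1, A2, A4} and every production mentioning them.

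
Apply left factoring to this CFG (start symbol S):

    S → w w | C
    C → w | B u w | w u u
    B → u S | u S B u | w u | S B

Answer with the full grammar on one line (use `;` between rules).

C has alternatives sharing prefix 'w': factor to C → w C' with C' → ε | u u.
B has alternatives sharing prefix 'u S': factor to B → u S B' with B' → ε | B u.

S → w w | C; C → B u w | w C'; B → w u | S B | u S B'; C' → ε | u u; B' → ε | B u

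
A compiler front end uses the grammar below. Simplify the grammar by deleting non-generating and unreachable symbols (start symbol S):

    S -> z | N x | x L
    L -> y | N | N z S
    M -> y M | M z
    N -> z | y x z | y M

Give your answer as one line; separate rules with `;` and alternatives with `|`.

Generating nonterminals: {L, N, S}.
Reachable from S after that: {L, N, S}.
Removed useless symbols: {M} and every production mentioning them.

S -> z | N x | x L; L -> y | N | N z S; N -> z | y x z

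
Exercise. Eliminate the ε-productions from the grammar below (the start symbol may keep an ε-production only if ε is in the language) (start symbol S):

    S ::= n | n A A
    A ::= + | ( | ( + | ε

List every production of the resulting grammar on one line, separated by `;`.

Nullable set = {A}.
ε ∉ L(G), so no ε-production is kept.
Add the nullable-subset variants: S → n A A gives n A A | n A.

S ::= n | n A A | n A; A ::= + | ( | ( +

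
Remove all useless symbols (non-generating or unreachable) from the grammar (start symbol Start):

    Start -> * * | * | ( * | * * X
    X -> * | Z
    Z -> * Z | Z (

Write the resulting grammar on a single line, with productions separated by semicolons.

Start -> * * | * | ( * | * * X; X -> *

Generating nonterminals: {Start, X}.
Reachable from Start after that: {Start, X}.
Removed useless symbols: {Z} and every production mentioning them.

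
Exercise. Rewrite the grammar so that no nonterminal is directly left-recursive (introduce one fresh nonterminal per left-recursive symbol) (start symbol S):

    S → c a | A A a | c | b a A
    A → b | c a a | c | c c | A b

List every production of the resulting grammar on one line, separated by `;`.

Directly left-recursive nonterminal: A.
For A: α = {b}, β = {b, c a a, c, c c}. Rewrite as A → β A' and A' → α A' | ε.

S → c a | A A a | c | b a A; A → b A' | c a a A' | c A' | c c A'; A' → b A' | eps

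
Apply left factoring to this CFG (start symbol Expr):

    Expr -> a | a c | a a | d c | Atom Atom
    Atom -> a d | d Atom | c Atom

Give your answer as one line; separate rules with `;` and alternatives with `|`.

Expr -> d c | Atom Atom | a Expr1; Atom -> a d | d Atom | c Atom; Expr1 -> epsilon | c | a

Expr has alternatives sharing prefix 'a': factor to Expr → a Expr1 with Expr1 → ε | c | a.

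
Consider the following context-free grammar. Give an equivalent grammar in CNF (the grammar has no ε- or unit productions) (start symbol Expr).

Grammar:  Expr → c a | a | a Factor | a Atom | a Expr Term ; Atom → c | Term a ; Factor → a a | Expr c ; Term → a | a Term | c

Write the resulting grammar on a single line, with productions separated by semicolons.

Expr → X1 X2 | a | X2 Factor | X2 Atom | X2 Y1; Atom → c | Term X2; Factor → X2 X2 | Expr X1; Term → a | X2 Term | c; X1 → c; X2 → a; Y1 → Expr Term

Introduce a nonterminal for each terminal appearing in a rule of length ≥ 2: X1 → c, X2 → a.
Binarize each right-hand side of length ≥ 3 by chaining fresh nonterminals (Y1, Y2, …): affected rules were Expr → X2 Expr Term.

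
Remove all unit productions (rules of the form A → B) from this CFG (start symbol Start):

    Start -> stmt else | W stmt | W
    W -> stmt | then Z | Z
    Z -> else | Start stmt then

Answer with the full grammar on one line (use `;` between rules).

Start -> else | Start stmt then | stmt else | W stmt | stmt | then Z; W -> else | Start stmt then | stmt | then Z; Z -> else | Start stmt then

Unit pairs: Start ⇒* {W, Z}; W ⇒* {Z}.
Replace each nonterminal's rules with the union of the non-unit rules of every nonterminal it unit-derives.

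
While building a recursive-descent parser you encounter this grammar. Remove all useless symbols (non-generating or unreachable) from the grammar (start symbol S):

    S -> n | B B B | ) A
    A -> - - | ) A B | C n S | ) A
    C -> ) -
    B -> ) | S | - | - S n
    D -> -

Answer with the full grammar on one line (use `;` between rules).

Generating nonterminals: {A, B, C, D, S}.
Reachable from S after that: {A, B, C, S}.
Removed useless symbols: {D} and every production mentioning them.

S -> n | B B B | ) A; A -> - - | ) A B | C n S | ) A; C -> ) -; B -> ) | S | - | - S n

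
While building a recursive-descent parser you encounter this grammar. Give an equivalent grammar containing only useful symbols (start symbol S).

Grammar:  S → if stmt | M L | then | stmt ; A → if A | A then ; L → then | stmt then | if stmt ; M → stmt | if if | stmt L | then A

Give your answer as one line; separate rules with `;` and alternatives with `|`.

S → if stmt | M L | then | stmt; L → then | stmt then | if stmt; M → stmt | if if | stmt L

Generating nonterminals: {L, M, S}.
Reachable from S after that: {L, M, S}.
Removed useless symbols: {A} and every production mentioning them.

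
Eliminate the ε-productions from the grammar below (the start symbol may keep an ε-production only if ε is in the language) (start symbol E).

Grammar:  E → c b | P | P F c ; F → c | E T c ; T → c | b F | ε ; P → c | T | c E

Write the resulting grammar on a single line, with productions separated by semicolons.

E → c b | P | P F c | F c | ε; F → c | E T c | E c | T c; T → c | b F; P → c | T | c E

Nullable nonterminals: {E, P, T}.
ε ∈ L(G) since E is nullable, so keep E → ε.
Expand every rule over subsets of its nullable positions: E → P F c gives P F c | F c. F → E T c gives E T c | E c | T c.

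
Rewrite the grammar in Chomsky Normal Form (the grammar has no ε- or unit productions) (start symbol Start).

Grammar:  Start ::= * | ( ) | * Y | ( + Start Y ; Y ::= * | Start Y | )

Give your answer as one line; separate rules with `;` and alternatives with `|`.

Introduce a nonterminal for each terminal appearing in a rule of length ≥ 2: X1 → (, X2 → ), X3 → *, X4 → +.
Binarize each right-hand side of length ≥ 3 by chaining fresh nonterminals (Y1, Y2, …): affected rules were Start → X1 X4 Start Y.

Start ::= * | X1 X2 | X3 Y | X1 Y1; Y ::= * | Start Y | ); X1 ::= (; X2 ::= ); X3 ::= *; X4 ::= +; Y1 ::= X4 Y2; Y2 ::= Start Y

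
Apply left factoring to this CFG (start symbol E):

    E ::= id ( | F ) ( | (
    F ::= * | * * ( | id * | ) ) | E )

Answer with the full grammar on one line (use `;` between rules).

E ::= id ( | F ) ( | (; F ::= id * | ) ) | E ) | * F'; F' ::= eps | * (

F has alternatives sharing prefix '*': factor to F → * F' with F' → ε | * (.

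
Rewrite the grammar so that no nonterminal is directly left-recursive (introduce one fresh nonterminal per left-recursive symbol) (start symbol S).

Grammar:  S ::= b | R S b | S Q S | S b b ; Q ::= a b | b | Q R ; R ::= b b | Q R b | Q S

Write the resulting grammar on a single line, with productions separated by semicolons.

S, Q are directly left-recursive.
For S: α = {Q S, b b}, β = {b, R S b}. Rewrite as S → β S' and S' → α S' | ε.
For Q: α = {R}, β = {a b, b}. Rewrite as Q → β Q' and Q' → α Q' | ε.

S ::= b S' | R S b S'; Q ::= a b Q' | b Q'; R ::= b b | Q R b | Q S; S' ::= Q S S' | b b S' | ε; Q' ::= R Q' | ε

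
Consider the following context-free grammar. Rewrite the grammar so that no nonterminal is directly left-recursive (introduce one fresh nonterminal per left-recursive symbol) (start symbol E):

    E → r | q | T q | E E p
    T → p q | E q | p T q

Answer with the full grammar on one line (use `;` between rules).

Left recursion appears on E.
For E: α = {E p}, β = {r, q, T q}. Rewrite as E → β E' and E' → α E' | ε.

E → r E' | q E' | T q E'; T → p q | E q | p T q; E' → E p E' | ε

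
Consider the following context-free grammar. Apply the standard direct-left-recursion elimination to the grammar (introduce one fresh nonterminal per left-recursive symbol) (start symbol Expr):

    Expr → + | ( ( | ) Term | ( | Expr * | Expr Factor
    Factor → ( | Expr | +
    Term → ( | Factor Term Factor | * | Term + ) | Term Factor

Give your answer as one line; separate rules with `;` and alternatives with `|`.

Expr → + Expr1 | ( ( Expr1 | ) Term Expr1 | ( Expr1; Factor → ( | Expr | +; Term → ( Term1 | Factor Term Factor Term1 | * Term1; Expr1 → * Expr1 | Factor Expr1 | eps; Term1 → + ) Term1 | Factor Term1 | eps

Expr, Term are directly left-recursive.
For Expr: α = {*, Factor}, β = {+, ( (, ) Term, (}. Rewrite as Expr → β Expr1 and Expr1 → α Expr1 | ε.
For Term: α = {+ ), Factor}, β = {(, Factor Term Factor, *}. Rewrite as Term → β Term1 and Term1 → α Term1 | ε.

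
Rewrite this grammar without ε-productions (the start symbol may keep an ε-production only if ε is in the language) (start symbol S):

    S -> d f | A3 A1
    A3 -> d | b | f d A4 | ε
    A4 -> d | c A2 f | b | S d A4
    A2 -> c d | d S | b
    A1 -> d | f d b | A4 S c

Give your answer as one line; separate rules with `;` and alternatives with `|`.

S -> d f | A3 A1 | A1; A3 -> d | b | f d A4; A4 -> d | c A2 f | b | S d A4; A2 -> c d | d S | b; A1 -> d | f d b | A4 S c

Nullable nonterminals: {A3}.
ε ∉ L(G), so no ε-production is kept.
Expand every rule over subsets of its nullable positions: S → A3 A1 gives A3 A1 | A1.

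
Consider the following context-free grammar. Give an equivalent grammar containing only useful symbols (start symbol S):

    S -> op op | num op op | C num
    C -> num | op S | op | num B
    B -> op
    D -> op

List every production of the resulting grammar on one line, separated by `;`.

Generating nonterminals: {B, C, D, S}.
Reachable from S after that: {B, C, S}.
Removed useless symbols: {D} and every production mentioning them.

S -> op op | num op op | C num; C -> num | op S | op | num B; B -> op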